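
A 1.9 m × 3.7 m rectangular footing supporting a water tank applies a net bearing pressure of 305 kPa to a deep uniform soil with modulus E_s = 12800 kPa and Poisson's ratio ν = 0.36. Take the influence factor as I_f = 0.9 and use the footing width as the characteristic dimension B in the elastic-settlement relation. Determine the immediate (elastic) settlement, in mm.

S_e ≈ 35.5 mm

Immediate (elastic) settlement: S_e = q·B·(1−ν²)/E_s · I_f.
S_e = 305 × 1.9 × (1 − 0.36²) / 12800 × 0.9
    = 305 × 1.9 × 0.8704 / 12800 × 0.9
    = 0.03547 m = 35.47 mm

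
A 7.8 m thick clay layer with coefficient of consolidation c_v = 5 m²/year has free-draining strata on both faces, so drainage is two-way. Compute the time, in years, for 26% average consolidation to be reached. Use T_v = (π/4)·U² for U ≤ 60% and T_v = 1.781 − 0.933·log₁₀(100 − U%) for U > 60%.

t ≈ 0.162 years

Drainage path length: H_d = H/2 = 3.9 m (double drainage).
U ≤ 60%: T_v = (π/4)·U² = (π/4)×0.26² = 0.053093.
t = T_v·H_d²/c_v = 0.053093×3.9²/5 = 0.1615 years.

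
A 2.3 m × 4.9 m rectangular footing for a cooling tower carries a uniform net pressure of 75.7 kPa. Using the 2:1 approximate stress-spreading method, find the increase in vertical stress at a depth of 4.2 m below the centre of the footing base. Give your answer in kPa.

Δσ_z ≈ 14.4 kPa

By the 2:1 method the load spreads at 1 horizontal : 2 vertical, so at depth z the loaded area has grown by z in each plan dimension:
Δσ = qBL/((B+z)(L+z)) = 75.7×2.3×4.9/((2.3+4.2)(4.9+4.2)) = 14.423 kPa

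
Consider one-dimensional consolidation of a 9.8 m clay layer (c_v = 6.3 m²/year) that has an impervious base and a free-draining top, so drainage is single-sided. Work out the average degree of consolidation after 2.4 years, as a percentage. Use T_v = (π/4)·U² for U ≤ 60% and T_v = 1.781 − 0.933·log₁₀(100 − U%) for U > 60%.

U ≈ 44.8 %

Drainage path length: H_d = H = 9.8 m (single drainage).
T_v = c_v·t/H_d² = 6.3×2.4/9.8² = 0.15743.
T_v = 0.15743 corresponds to the U ≤ 60% branch:
U = √(4T_v/π) = 0.4477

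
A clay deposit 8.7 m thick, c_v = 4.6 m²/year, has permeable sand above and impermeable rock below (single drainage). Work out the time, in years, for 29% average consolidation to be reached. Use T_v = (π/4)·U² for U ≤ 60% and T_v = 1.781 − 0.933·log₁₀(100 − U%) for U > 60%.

Drainage path length: H_d = H = 8.7 m (single drainage).
U ≤ 60%: T_v = (π/4)·U² = (π/4)×0.29² = 0.066052.
t = T_v·H_d²/c_v = 0.066052×8.7²/4.6 = 1.087 years.

t ≈ 1.09 years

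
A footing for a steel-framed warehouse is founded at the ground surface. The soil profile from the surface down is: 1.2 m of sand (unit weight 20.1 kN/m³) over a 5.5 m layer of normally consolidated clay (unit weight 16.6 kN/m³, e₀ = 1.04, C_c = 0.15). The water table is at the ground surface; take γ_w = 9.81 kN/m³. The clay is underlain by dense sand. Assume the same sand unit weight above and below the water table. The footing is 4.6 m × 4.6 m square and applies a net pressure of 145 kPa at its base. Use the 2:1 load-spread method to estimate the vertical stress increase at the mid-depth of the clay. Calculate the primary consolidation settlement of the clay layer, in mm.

Mid-depth of clay below the ground surface: z = 1.2 + 5.5/2 = 3.95 m.
Total vertical stress at mid-clay: σ_v = 20.1×1.2 + 16.6×2.75 = 69.77 kPa.
Pore pressure: u = 9.81×(3.95 − 0) = 38.75 kPa.
Initial effective stress: σ'_0 = σ_v − u = 69.77 − 38.75 = 31.02 kPa.
Stress increase at mid-clay by the 2:1 spreading method:
Δσ = qBL/((B+z)(L+z)) = 145×4.6×4.6/((4.6+3.95)(4.6+3.95)) = 41.971 kPa
Final effective stress: σ'_f = σ'_0 + Δσ = 31.02 + 41.971 = 72.991 kPa.
Normally consolidated clay, so the full stress increment lies on the virgin compression line:
S_c = C_c·H/(1+e₀)·log₁₀(σ'_f/σ'_0) = 0.15×5.5/(1+1.04)×log₁₀(72.991/31.02)
    = 0.40441 × 0.37163 = 0.1503 m

S_c ≈ 150 mm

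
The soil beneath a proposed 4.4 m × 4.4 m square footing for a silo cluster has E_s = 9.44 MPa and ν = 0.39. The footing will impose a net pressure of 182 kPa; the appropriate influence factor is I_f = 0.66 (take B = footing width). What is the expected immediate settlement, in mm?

Immediate (elastic) settlement: S_e = q·B·(1−ν²)/E_s · I_f.
E_s = 9.44 MPa = 9440 kPa.
S_e = 182 × 4.4 × (1 − 0.39²) / 9440 × 0.66
    = 182 × 4.4 × 0.8479 / 9440 × 0.66
    = 0.04747 m = 47.47 mm

S_e ≈ 47.5 mm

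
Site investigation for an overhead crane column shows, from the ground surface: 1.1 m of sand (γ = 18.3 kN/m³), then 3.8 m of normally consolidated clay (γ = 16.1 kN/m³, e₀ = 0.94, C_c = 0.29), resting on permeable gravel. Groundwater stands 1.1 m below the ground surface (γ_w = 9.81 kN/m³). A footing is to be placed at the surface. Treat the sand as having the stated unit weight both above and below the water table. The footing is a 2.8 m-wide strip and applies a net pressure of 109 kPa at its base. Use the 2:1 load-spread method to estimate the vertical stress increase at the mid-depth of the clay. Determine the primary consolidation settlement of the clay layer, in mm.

S_c ≈ 240 mm

Mid-depth of clay below the ground surface: z = 1.1 + 3.8/2 = 3 m.
Total vertical stress at mid-clay: σ_v = 18.3×1.1 + 16.1×1.9 = 50.72 kPa.
Pore pressure: u = 9.81×(3 − 1.1) = 18.639 kPa.
Initial effective stress: σ'_0 = σ_v − u = 50.72 − 18.639 = 32.081 kPa.
Stress increase at mid-clay by the 2:1 spreading method:
Δσ = qB/(B+z) = 109×2.8/(2.8+3) = 52.621 kPa
Final effective stress: σ'_f = σ'_0 + Δσ = 32.081 + 52.621 = 84.702 kPa.
Normally consolidated clay, so the full stress increment lies on the virgin compression line:
S_c = C_c·H/(1+e₀)·log₁₀(σ'_f/σ'_0) = 0.29×3.8/(1+0.94)×log₁₀(84.702/32.081)
    = 0.56804 × 0.42165 = 0.2395 m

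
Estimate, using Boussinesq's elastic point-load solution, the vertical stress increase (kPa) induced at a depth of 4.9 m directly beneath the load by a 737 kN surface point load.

Boussinesq vertical stress below a point load on an elastic half-space:
Δσ_z = 3P/(2πz²) · [1 + (r/z)²]^(−5/2)
r/z = 0/4.9 = 0; [1+(r/z)²]^(−5/2) = 1.
Δσ_z = 3×737/(2π×4.9²) × 1 = 14.656 × 1 = 14.66 kPa

Δσ_z ≈ 14.7 kPa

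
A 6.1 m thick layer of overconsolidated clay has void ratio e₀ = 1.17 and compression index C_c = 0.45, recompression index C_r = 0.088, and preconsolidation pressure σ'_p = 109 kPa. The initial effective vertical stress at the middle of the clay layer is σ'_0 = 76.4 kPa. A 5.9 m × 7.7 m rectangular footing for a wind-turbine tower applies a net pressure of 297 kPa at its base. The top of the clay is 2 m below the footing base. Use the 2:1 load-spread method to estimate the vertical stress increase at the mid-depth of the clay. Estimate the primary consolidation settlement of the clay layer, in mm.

S_c ≈ 292 mm

Mid-depth of clay below the footing base: z = 2 + 6.1/2 = 5.05 m.
Stress increase at mid-clay by the 2:1 spreading method:
Δσ = qBL/((B+z)(L+z)) = 297×5.9×7.7/((5.9+5.05)(7.7+5.05)) = 96.644 kPa
Final effective stress: σ'_f = 76.4 + 96.644 = 173.04 kPa.
σ'_f = 173.04 > σ'_p = 109 kPa, so the stress path crosses the preconsolidation pressure — recompression up to σ'_p, then virgin compression beyond:
S_c = H/(1+e₀)·[C_r·log₁₀(σ'_p/σ'_0) + C_c·log₁₀(σ'_f/σ'_p)]
    = 6.1/2.17 × [0.088×log₁₀(109/76.4) + 0.45×log₁₀(173.04/109)]
    = 2.8111 × [0.013581 + 0.090324] = 0.2921 m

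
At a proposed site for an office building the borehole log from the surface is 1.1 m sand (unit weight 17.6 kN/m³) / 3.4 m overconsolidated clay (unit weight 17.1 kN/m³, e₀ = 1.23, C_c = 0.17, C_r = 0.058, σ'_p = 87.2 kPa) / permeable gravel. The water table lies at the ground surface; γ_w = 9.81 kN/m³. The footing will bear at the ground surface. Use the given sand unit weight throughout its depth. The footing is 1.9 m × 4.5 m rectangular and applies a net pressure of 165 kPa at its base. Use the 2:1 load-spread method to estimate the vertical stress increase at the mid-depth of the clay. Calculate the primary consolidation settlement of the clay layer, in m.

Mid-depth of clay below the ground surface: z = 1.1 + 3.4/2 = 2.8 m.
Total vertical stress at mid-clay: σ_v = 17.6×1.1 + 17.1×1.7 = 48.43 kPa.
Pore pressure: u = 9.81×(2.8 − 0) = 27.468 kPa.
Initial effective stress: σ'_0 = σ_v − u = 48.43 − 27.468 = 20.962 kPa.
Stress increase at mid-clay by the 2:1 spreading method:
Δσ = qBL/((B+z)(L+z)) = 165×1.9×4.5/((1.9+2.8)(4.5+2.8)) = 41.118 kPa
Final effective stress: σ'_f = 20.962 + 41.118 = 62.08 kPa.
σ'_f = 62.08 ≤ σ'_p = 87.2 kPa, so the clay remains overconsolidated and only the recompression index applies:
S_c = C_r·H/(1+e₀)·log₁₀(σ'_f/σ'_0) = 0.058×3.4/2.23×log₁₀(62.08/20.962)
    = 0.088433 × 0.47152 = 0.0417 m

S_c ≈ 0.0417 m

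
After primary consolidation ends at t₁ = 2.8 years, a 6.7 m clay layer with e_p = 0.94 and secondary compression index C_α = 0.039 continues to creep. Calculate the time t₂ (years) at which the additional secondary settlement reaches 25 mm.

S_s = C_α·H/(1+e_p)·log₁₀(t₂/t₁) ⇒ log₁₀(t₂/t₁) = S_s·(1+e_p)/(C_α·H).
log₁₀(t₂/t₁) = 0.025 × (1+0.94) / (0.039×6.7) = 0.1856
t₂ = t₁ × 10^0.1856 = 2.8 × 1.533 = 4.293 years

t₂ ≈ 4.29 years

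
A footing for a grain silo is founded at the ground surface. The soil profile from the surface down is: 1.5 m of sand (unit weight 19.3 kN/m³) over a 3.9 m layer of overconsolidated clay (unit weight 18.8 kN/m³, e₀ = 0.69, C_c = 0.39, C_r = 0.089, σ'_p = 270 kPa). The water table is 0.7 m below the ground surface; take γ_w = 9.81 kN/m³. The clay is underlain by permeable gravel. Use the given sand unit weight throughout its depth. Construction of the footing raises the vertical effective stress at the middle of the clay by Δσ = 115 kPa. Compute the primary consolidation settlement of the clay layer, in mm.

Mid-depth of clay below the ground surface: z = 1.5 + 3.9/2 = 3.45 m.
Total vertical stress at mid-clay: σ_v = 19.3×1.5 + 18.8×1.95 = 65.61 kPa.
Pore pressure: u = 9.81×(3.45 − 0.7) = 26.978 kPa.
Initial effective stress: σ'_0 = σ_v − u = 65.61 − 26.978 = 38.632 kPa.
Final effective stress: σ'_f = 38.632 + 115 = 153.63 kPa.
σ'_f = 153.63 ≤ σ'_p = 270 kPa, so the clay remains overconsolidated and only the recompression index applies:
S_c = C_r·H/(1+e₀)·log₁₀(σ'_f/σ'_0) = 0.089×3.9/1.69×log₁₀(153.63/38.632)
    = 0.20539 × 0.59953 = 0.1231 m

S_c ≈ 123 mm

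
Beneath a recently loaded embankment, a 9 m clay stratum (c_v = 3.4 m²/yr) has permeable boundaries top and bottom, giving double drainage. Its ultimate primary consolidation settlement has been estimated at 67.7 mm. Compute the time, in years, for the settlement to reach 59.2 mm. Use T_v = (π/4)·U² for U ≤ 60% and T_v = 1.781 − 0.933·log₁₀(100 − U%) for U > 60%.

t ≈ 4.5 years

Drainage path length: H_d = H/2 = 4.5 m (double drainage).
U = S(t)/S_ult = 59.2/67.7 = 0.8744.
U > 60%: T_v = 1.781 − 0.933·log₁₀(100 − 87.445) = 0.75579.
t = T_v·H_d²/c_v = 0.75579×4.5²/3.4 = 4.501 years.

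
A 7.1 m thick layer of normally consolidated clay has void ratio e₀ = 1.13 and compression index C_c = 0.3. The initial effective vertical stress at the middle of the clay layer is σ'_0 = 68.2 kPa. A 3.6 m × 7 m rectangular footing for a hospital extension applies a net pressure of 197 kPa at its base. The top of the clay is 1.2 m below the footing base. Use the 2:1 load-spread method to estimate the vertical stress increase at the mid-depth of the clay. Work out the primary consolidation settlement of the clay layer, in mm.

Mid-depth of clay below the footing base: z = 1.2 + 7.1/2 = 4.75 m.
Stress increase at mid-clay by the 2:1 spreading method:
Δσ = qBL/((B+z)(L+z)) = 197×3.6×7/((3.6+4.75)(7+4.75)) = 50.599 kPa
Final effective stress: σ'_f = σ'_0 + Δσ = 68.2 + 50.599 = 118.8 kPa.
Normally consolidated clay, so the full stress increment lies on the virgin compression line:
S_c = C_c·H/(1+e₀)·log₁₀(σ'_f/σ'_0) = 0.3×7.1/(1+1.13)×log₁₀(118.8/68.2)
    = 1 × 0.24103 = 0.241 m

S_c ≈ 241 mm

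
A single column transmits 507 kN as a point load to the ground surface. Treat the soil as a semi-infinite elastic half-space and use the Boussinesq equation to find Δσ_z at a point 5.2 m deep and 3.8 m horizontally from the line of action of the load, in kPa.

Δσ_z ≈ 3.07 kPa

Boussinesq vertical stress below a point load on an elastic half-space:
Δσ_z = 3P/(2πz²) · [1 + (r/z)²]^(−5/2)
r/z = 3.8/5.2 = 0.73077; [1+(r/z)²]^(−5/2) = 0.3431.
Δσ_z = 3×507/(2π×5.2²) × 0.3431 = 8.9525 × 0.3431 = 3.072 kPa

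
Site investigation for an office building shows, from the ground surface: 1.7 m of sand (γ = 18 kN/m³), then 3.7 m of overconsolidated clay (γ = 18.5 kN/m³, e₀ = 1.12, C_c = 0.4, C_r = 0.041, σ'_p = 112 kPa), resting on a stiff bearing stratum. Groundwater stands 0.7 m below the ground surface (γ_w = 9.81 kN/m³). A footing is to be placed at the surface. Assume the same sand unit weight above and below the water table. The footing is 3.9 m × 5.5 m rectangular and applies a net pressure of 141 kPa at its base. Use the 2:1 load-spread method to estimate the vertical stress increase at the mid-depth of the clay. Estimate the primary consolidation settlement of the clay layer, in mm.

S_c ≈ 24.7 mm

Mid-depth of clay below the ground surface: z = 1.7 + 3.7/2 = 3.55 m.
Total vertical stress at mid-clay: σ_v = 18×1.7 + 18.5×1.85 = 64.825 kPa.
Pore pressure: u = 9.81×(3.55 − 0.7) = 27.959 kPa.
Initial effective stress: σ'_0 = σ_v − u = 64.825 − 27.959 = 36.866 kPa.
Stress increase at mid-clay by the 2:1 spreading method:
Δσ = qBL/((B+z)(L+z)) = 141×3.9×5.5/((3.9+3.55)(5.5+3.55)) = 44.858 kPa
Final effective stress: σ'_f = 36.866 + 44.858 = 81.724 kPa.
σ'_f = 81.724 ≤ σ'_p = 112 kPa, so the clay remains overconsolidated and only the recompression index applies:
S_c = C_r·H/(1+e₀)·log₁₀(σ'_f/σ'_0) = 0.041×3.7/2.12×log₁₀(81.724/36.866)
    = 0.071557 × 0.34572 = 0.02474 m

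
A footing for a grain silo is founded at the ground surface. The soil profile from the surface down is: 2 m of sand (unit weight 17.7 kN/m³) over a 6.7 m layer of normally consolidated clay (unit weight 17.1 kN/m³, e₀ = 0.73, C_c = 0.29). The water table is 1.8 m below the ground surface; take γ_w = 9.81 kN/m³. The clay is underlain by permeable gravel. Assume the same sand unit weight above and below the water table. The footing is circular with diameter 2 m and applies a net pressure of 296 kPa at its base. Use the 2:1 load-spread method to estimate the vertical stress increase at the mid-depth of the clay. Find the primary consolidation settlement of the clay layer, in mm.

S_c ≈ 157 mm

Mid-depth of clay below the ground surface: z = 2 + 6.7/2 = 5.35 m.
Total vertical stress at mid-clay: σ_v = 17.7×2 + 17.1×3.35 = 92.685 kPa.
Pore pressure: u = 9.81×(5.35 − 1.8) = 34.825 kPa.
Initial effective stress: σ'_0 = σ_v − u = 92.685 − 34.825 = 57.86 kPa.
Stress increase at mid-clay by the 2:1 spreading method:
Δσ ≈ qD²/(D+z)² = 296×2²/(2+5.35)² = 21.917 kPa
Final effective stress: σ'_f = σ'_0 + Δσ = 57.86 + 21.917 = 79.777 kPa.
Normally consolidated clay, so the full stress increment lies on the virgin compression line:
S_c = C_c·H/(1+e₀)·log₁₀(σ'_f/σ'_0) = 0.29×6.7/(1+0.73)×log₁₀(79.777/57.86)
    = 1.1231 × 0.1395 = 0.1567 m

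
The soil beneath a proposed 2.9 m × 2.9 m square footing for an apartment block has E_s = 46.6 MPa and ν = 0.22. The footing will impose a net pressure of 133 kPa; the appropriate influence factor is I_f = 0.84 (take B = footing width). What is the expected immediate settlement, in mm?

Immediate (elastic) settlement: S_e = q·B·(1−ν²)/E_s · I_f.
E_s = 46.6 MPa = 46600 kPa.
S_e = 133 × 2.9 × (1 − 0.22²) / 46600 × 0.84
    = 133 × 2.9 × 0.9516 / 46600 × 0.84
    = 0.006616 m = 6.616 mm

S_e ≈ 6.62 mm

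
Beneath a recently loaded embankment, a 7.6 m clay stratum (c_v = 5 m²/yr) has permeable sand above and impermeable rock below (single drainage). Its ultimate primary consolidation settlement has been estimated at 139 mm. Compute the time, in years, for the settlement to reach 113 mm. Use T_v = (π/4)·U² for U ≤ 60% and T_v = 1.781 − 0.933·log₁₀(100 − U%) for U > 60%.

Drainage path length: H_d = H = 7.6 m (single drainage).
U = S(t)/S_ult = 113/139 = 0.8129.
U > 60%: T_v = 1.781 − 0.933·log₁₀(100 − 81.295) = 0.59426.
t = T_v·H_d²/c_v = 0.59426×7.6²/5 = 6.865 years.

t ≈ 6.86 years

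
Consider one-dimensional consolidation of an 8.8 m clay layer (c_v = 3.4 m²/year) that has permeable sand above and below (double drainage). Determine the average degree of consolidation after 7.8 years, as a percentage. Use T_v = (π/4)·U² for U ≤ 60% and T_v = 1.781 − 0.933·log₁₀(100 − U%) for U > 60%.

U ≈ 97.2 %

Drainage path length: H_d = H/2 = 4.4 m (double drainage).
T_v = c_v·t/H_d² = 3.4×7.8/4.4² = 1.3698.
T_v = 1.3698 corresponds to the U > 60% branch:
U = 1 − 10^((1.781 − T_v)/0.933)/100 = 0.9724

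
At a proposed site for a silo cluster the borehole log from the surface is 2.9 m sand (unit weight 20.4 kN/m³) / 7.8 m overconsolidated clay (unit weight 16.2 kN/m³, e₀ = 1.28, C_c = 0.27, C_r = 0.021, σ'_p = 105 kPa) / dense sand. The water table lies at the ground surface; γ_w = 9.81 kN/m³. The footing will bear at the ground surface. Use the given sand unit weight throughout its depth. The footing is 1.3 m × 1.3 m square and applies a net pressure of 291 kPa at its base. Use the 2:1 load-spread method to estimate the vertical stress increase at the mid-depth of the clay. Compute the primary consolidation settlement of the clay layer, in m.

Mid-depth of clay below the ground surface: z = 2.9 + 7.8/2 = 6.8 m.
Total vertical stress at mid-clay: σ_v = 20.4×2.9 + 16.2×3.9 = 122.34 kPa.
Pore pressure: u = 9.81×(6.8 − 0) = 66.708 kPa.
Initial effective stress: σ'_0 = σ_v − u = 122.34 − 66.708 = 55.632 kPa.
Stress increase at mid-clay by the 2:1 spreading method:
Δσ = qBL/((B+z)(L+z)) = 291×1.3×1.3/((1.3+6.8)(1.3+6.8)) = 7.4957 kPa
Final effective stress: σ'_f = 55.632 + 7.4957 = 63.128 kPa.
σ'_f = 63.128 ≤ σ'_p = 105 kPa, so the clay remains overconsolidated and only the recompression index applies:
S_c = C_r·H/(1+e₀)·log₁₀(σ'_f/σ'_0) = 0.021×7.8/2.28×log₁₀(63.128/55.632)
    = 0.071843 × 0.054897 = 0.003944 m

S_c ≈ 0.00394 m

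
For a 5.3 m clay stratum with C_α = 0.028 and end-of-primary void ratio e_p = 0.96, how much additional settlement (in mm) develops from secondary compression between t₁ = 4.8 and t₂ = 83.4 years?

Secondary compression: S_s = C_α·H/(1+e_p)·log₁₀(t₂/t₁)
S_s = 0.028×5.3/(1+0.96)×log₁₀(83.4/4.8)
    = 0.07571 × 1.24 = 0.09388 m

S_s ≈ 93.9 mm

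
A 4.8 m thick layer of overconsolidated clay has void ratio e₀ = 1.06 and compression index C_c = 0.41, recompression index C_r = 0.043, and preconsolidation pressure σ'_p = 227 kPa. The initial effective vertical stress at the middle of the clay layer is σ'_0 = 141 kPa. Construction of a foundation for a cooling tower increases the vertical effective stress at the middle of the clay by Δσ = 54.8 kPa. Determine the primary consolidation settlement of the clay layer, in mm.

S_c ≈ 14.3 mm

Final effective stress: σ'_f = 141 + 54.8 = 195.8 kPa.
σ'_f = 195.8 ≤ σ'_p = 227 kPa, so the clay remains overconsolidated and only the recompression index applies:
S_c = C_r·H/(1+e₀)·log₁₀(σ'_f/σ'_0) = 0.043×4.8/2.06×log₁₀(195.8/141)
    = 0.10019 × 0.14259 = 0.01429 m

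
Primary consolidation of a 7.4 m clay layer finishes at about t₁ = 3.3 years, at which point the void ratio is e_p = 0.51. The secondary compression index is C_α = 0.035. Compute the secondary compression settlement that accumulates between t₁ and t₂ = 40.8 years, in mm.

S_s ≈ 187 mm

Secondary compression: S_s = C_α·H/(1+e_p)·log₁₀(t₂/t₁)
S_s = 0.035×7.4/(1+0.51)×log₁₀(40.8/3.3)
    = 0.1715 × 1.092 = 0.1873 m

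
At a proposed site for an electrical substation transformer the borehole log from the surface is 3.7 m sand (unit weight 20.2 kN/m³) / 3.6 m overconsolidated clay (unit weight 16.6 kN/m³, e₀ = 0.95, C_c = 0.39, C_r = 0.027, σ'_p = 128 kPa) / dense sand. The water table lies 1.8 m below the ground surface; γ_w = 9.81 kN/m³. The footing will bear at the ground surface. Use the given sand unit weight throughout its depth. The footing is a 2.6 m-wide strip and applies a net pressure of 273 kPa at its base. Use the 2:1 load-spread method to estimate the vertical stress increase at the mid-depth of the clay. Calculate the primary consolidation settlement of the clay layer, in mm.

S_c ≈ 75.3 mm

Mid-depth of clay below the ground surface: z = 3.7 + 3.6/2 = 5.5 m.
Total vertical stress at mid-clay: σ_v = 20.2×3.7 + 16.6×1.8 = 104.62 kPa.
Pore pressure: u = 9.81×(5.5 − 1.8) = 36.297 kPa.
Initial effective stress: σ'_0 = σ_v − u = 104.62 − 36.297 = 68.323 kPa.
Stress increase at mid-clay by the 2:1 spreading method:
Δσ = qB/(B+z) = 273×2.6/(2.6+5.5) = 87.63 kPa
Final effective stress: σ'_f = 68.323 + 87.63 = 155.95 kPa.
σ'_f = 155.95 > σ'_p = 128 kPa, so the stress path crosses the preconsolidation pressure — recompression up to σ'_p, then virgin compression beyond:
S_c = H/(1+e₀)·[C_r·log₁₀(σ'_p/σ'_0) + C_c·log₁₀(σ'_f/σ'_p)]
    = 3.6/1.95 × [0.027×log₁₀(128/68.323) + 0.39×log₁₀(155.95/128)]
    = 1.8462 × [0.0073614 + 0.033452] = 0.07535 m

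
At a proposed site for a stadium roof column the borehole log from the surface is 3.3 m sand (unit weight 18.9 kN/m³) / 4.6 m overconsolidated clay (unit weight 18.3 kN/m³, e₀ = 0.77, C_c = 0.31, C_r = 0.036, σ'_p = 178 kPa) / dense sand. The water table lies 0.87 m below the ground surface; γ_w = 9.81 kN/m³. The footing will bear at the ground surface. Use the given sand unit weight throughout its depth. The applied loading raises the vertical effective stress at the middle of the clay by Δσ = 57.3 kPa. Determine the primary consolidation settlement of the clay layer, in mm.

Mid-depth of clay below the ground surface: z = 3.3 + 4.6/2 = 5.6 m.
Total vertical stress at mid-clay: σ_v = 18.9×3.3 + 18.3×2.3 = 104.46 kPa.
Pore pressure: u = 9.81×(5.6 − 0.87) = 46.401 kPa.
Initial effective stress: σ'_0 = σ_v − u = 104.46 − 46.401 = 58.059 kPa.
Final effective stress: σ'_f = 58.059 + 57.3 = 115.36 kPa.
σ'_f = 115.36 ≤ σ'_p = 178 kPa, so the clay remains overconsolidated and only the recompression index applies:
S_c = C_r·H/(1+e₀)·log₁₀(σ'_f/σ'_0) = 0.036×4.6/1.77×log₁₀(115.36/58.059)
    = 0.09356 × 0.29819 = 0.0279 m

S_c ≈ 27.9 mm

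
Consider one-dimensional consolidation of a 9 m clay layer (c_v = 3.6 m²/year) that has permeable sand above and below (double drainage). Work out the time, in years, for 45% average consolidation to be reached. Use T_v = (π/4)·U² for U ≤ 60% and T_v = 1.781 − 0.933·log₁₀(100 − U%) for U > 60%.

t ≈ 0.895 years

Drainage path length: H_d = H/2 = 4.5 m (double drainage).
U ≤ 60%: T_v = (π/4)·U² = (π/4)×0.45² = 0.15904.
t = T_v·H_d²/c_v = 0.15904×4.5²/3.6 = 0.8946 years.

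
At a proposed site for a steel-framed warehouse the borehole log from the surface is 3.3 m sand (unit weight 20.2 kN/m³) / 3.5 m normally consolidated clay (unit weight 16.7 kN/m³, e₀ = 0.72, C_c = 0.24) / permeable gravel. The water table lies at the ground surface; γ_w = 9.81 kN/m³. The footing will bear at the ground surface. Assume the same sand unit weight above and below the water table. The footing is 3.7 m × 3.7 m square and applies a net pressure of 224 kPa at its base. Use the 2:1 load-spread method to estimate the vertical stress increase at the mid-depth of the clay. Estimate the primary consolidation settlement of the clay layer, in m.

Mid-depth of clay below the ground surface: z = 3.3 + 3.5/2 = 5.05 m.
Total vertical stress at mid-clay: σ_v = 20.2×3.3 + 16.7×1.75 = 95.885 kPa.
Pore pressure: u = 9.81×(5.05 − 0) = 49.541 kPa.
Initial effective stress: σ'_0 = σ_v − u = 95.885 − 49.541 = 46.344 kPa.
Stress increase at mid-clay by the 2:1 spreading method:
Δσ = qBL/((B+z)(L+z)) = 224×3.7×3.7/((3.7+5.05)(3.7+5.05)) = 40.053 kPa
Final effective stress: σ'_f = σ'_0 + Δσ = 46.344 + 40.053 = 86.397 kPa.
Normally consolidated clay, so the full stress increment lies on the virgin compression line:
S_c = C_c·H/(1+e₀)·log₁₀(σ'_f/σ'_0) = 0.24×3.5/(1+0.72)×log₁₀(86.397/46.344)
    = 0.48837 × 0.27051 = 0.1321 m

S_c ≈ 0.132 m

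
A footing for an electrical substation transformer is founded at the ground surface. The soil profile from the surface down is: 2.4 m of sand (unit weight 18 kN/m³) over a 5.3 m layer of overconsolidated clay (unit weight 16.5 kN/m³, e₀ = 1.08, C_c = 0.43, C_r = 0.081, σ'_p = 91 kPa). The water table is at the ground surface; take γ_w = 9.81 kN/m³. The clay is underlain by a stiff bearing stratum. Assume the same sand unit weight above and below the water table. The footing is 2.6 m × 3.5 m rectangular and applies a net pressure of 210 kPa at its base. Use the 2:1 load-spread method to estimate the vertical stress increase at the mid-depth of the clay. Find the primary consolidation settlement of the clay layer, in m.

Mid-depth of clay below the ground surface: z = 2.4 + 5.3/2 = 5.05 m.
Total vertical stress at mid-clay: σ_v = 18×2.4 + 16.5×2.65 = 86.925 kPa.
Pore pressure: u = 9.81×(5.05 − 0) = 49.541 kPa.
Initial effective stress: σ'_0 = σ_v − u = 86.925 − 49.541 = 37.384 kPa.
Stress increase at mid-clay by the 2:1 spreading method:
Δσ = qBL/((B+z)(L+z)) = 210×2.6×3.5/((2.6+5.05)(3.5+5.05)) = 29.217 kPa
Final effective stress: σ'_f = 37.384 + 29.217 = 66.601 kPa.
σ'_f = 66.601 ≤ σ'_p = 91 kPa, so the clay remains overconsolidated and only the recompression index applies:
S_c = C_r·H/(1+e₀)·log₁₀(σ'_f/σ'_0) = 0.081×5.3/2.08×log₁₀(66.601/37.384)
    = 0.2064 × 0.25079 = 0.05176 m

S_c ≈ 0.0518 m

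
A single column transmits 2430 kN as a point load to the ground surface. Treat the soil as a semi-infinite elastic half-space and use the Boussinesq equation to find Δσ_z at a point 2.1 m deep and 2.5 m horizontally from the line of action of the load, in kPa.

Boussinesq vertical stress below a point load on an elastic half-space:
Δσ_z = 3P/(2πz²) · [1 + (r/z)²]^(−5/2)
r/z = 2.5/2.1 = 1.1905; [1+(r/z)²]^(−5/2) = 0.11008.
Δσ_z = 3×2430/(2π×2.1²) × 0.11008 = 263.09 × 0.11008 = 28.96 kPa

Δσ_z ≈ 29 kPa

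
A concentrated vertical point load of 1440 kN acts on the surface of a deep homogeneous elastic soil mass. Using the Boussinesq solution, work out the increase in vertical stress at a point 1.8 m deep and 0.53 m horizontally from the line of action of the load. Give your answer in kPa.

Δσ_z ≈ 172 kPa

Boussinesq vertical stress below a point load on an elastic half-space:
Δσ_z = 3P/(2πz²) · [1 + (r/z)²]^(−5/2)
r/z = 0.53/1.8 = 0.29444; [1+(r/z)²]^(−5/2) = 0.81232.
Δσ_z = 3×1440/(2π×1.8²) × 0.81232 = 212.21 × 0.81232 = 172.4 kPa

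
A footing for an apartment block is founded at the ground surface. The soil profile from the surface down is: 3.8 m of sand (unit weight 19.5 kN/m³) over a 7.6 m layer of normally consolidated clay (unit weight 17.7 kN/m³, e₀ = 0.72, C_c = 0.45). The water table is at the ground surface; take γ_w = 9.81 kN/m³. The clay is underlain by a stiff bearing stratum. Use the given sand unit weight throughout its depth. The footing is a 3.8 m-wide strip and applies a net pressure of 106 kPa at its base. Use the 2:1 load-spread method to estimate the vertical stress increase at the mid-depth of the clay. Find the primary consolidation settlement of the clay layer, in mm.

Mid-depth of clay below the ground surface: z = 3.8 + 7.6/2 = 7.6 m.
Total vertical stress at mid-clay: σ_v = 19.5×3.8 + 17.7×3.8 = 141.36 kPa.
Pore pressure: u = 9.81×(7.6 − 0) = 74.556 kPa.
Initial effective stress: σ'_0 = σ_v − u = 141.36 − 74.556 = 66.804 kPa.
Stress increase at mid-clay by the 2:1 spreading method:
Δσ = qB/(B+z) = 106×3.8/(3.8+7.6) = 35.333 kPa
Final effective stress: σ'_f = σ'_0 + Δσ = 66.804 + 35.333 = 102.14 kPa.
Normally consolidated clay, so the full stress increment lies on the virgin compression line:
S_c = C_c·H/(1+e₀)·log₁₀(σ'_f/σ'_0) = 0.45×7.6/(1+0.72)×log₁₀(102.14/66.804)
    = 1.9884 × 0.18439 = 0.3666 m

S_c ≈ 367 mm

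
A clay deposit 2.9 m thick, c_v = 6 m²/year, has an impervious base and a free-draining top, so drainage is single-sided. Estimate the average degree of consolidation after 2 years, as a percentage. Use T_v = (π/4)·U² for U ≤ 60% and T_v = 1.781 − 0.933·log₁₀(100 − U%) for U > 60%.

Drainage path length: H_d = H = 2.9 m (single drainage).
T_v = c_v·t/H_d² = 6×2/2.9² = 1.4269.
T_v = 1.4269 corresponds to the U > 60% branch:
U = 1 − 10^((1.781 − T_v)/0.933)/100 = 0.976

U ≈ 97.6 %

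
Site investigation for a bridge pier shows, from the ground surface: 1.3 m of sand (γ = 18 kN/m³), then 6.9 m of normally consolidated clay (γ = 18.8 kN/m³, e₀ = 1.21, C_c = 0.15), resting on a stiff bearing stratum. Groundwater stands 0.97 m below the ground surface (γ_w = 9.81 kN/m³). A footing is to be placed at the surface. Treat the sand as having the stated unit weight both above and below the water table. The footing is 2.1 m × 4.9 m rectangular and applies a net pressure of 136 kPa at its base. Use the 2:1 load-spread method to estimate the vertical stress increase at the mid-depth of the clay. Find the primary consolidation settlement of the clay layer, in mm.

S_c ≈ 70.4 mm

Mid-depth of clay below the ground surface: z = 1.3 + 6.9/2 = 4.75 m.
Total vertical stress at mid-clay: σ_v = 18×1.3 + 18.8×3.45 = 88.26 kPa.
Pore pressure: u = 9.81×(4.75 − 0.97) = 37.082 kPa.
Initial effective stress: σ'_0 = σ_v − u = 88.26 − 37.082 = 51.178 kPa.
Stress increase at mid-clay by the 2:1 spreading method:
Δσ = qBL/((B+z)(L+z)) = 136×2.1×4.9/((2.1+4.75)(4.9+4.75)) = 21.171 kPa
Final effective stress: σ'_f = σ'_0 + Δσ = 51.178 + 21.171 = 72.349 kPa.
Normally consolidated clay, so the full stress increment lies on the virgin compression line:
S_c = C_c·H/(1+e₀)·log₁₀(σ'_f/σ'_0) = 0.15×6.9/(1+1.21)×log₁₀(72.349/51.178)
    = 0.46833 × 0.15035 = 0.07041 m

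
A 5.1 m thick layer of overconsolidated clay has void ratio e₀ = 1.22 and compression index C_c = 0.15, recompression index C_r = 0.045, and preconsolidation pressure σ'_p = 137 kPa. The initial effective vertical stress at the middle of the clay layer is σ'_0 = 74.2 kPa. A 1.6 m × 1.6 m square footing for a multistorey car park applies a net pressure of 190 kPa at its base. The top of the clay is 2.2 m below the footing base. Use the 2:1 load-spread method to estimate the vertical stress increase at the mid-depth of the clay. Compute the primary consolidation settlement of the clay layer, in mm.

S_c ≈ 6.76 mm

Mid-depth of clay below the footing base: z = 2.2 + 5.1/2 = 4.75 m.
Stress increase at mid-clay by the 2:1 spreading method:
Δσ = qBL/((B+z)(L+z)) = 190×1.6×1.6/((1.6+4.75)(1.6+4.75)) = 12.063 kPa
Final effective stress: σ'_f = 74.2 + 12.063 = 86.263 kPa.
σ'_f = 86.263 ≤ σ'_p = 137 kPa, so the clay remains overconsolidated and only the recompression index applies:
S_c = C_r·H/(1+e₀)·log₁₀(σ'_f/σ'_0) = 0.045×5.1/2.22×log₁₀(86.263/74.2)
    = 0.10338 × 0.065421 = 0.006763 m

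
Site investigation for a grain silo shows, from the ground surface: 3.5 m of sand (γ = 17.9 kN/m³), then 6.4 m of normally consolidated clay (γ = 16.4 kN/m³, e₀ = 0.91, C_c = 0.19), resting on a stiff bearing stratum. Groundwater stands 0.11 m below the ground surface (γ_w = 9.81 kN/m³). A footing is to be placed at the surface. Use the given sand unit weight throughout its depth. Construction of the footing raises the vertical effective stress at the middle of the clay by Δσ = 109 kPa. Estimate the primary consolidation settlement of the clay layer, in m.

S_c ≈ 0.318 m

Mid-depth of clay below the ground surface: z = 3.5 + 6.4/2 = 6.7 m.
Total vertical stress at mid-clay: σ_v = 17.9×3.5 + 16.4×3.2 = 115.13 kPa.
Pore pressure: u = 9.81×(6.7 − 0.11) = 64.648 kPa.
Initial effective stress: σ'_0 = σ_v − u = 115.13 − 64.648 = 50.482 kPa.
Final effective stress: σ'_f = σ'_0 + Δσ = 50.482 + 109 = 159.48 kPa.
Normally consolidated clay, so the full stress increment lies on the virgin compression line:
S_c = C_c·H/(1+e₀)·log₁₀(σ'_f/σ'_0) = 0.19×6.4/(1+0.91)×log₁₀(159.48/50.482)
    = 0.63665 × 0.49957 = 0.3181 m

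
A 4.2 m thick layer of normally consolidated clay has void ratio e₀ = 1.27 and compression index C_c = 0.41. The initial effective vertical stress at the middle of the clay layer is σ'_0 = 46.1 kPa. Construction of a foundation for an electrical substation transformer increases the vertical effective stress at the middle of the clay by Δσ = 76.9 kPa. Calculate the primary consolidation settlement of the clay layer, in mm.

Final effective stress: σ'_f = σ'_0 + Δσ = 46.1 + 76.9 = 123 kPa.
Normally consolidated clay, so the full stress increment lies on the virgin compression line:
S_c = C_c·H/(1+e₀)·log₁₀(σ'_f/σ'_0) = 0.41×4.2/(1+1.27)×log₁₀(123/46.1)
    = 0.75859 × 0.4262 = 0.3233 m

S_c ≈ 323 mm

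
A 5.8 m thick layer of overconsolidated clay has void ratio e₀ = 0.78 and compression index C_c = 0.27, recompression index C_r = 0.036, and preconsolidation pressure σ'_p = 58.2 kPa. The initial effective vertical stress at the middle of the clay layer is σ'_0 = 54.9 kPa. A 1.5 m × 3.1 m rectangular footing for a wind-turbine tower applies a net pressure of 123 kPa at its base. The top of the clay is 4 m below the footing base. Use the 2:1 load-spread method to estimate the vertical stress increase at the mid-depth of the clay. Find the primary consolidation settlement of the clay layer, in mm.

S_c ≈ 25.3 mm

Mid-depth of clay below the footing base: z = 4 + 5.8/2 = 6.9 m.
Stress increase at mid-clay by the 2:1 spreading method:
Δσ = qBL/((B+z)(L+z)) = 123×1.5×3.1/((1.5+6.9)(3.1+6.9)) = 6.8089 kPa
Final effective stress: σ'_f = 54.9 + 6.8089 = 61.709 kPa.
σ'_f = 61.709 > σ'_p = 58.2 kPa, so the stress path crosses the preconsolidation pressure — recompression up to σ'_p, then virgin compression beyond:
S_c = H/(1+e₀)·[C_r·log₁₀(σ'_p/σ'_0) + C_c·log₁₀(σ'_f/σ'_p)]
    = 5.8/1.78 × [0.036×log₁₀(58.2/54.9) + 0.27×log₁₀(61.709/58.2)]
    = 3.2584 × [0.00091262 + 0.0068649] = 0.02534 m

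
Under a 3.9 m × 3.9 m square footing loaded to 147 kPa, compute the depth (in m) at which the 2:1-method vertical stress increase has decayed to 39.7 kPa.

2:1 spreading — at depth z the loaded area has grown by z in each plan dimension:
qB²/(B+z)² = Δσ_z ⇒ z = B(√(q/Δσ_z) − 1) = 3.9×(√(147/39.7) − 1) = 3.605 m

z ≈ 3.6 m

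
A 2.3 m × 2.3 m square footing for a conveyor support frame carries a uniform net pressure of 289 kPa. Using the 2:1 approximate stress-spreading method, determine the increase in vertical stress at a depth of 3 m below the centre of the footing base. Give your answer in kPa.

By the 2:1 method the load spreads at 1 horizontal : 2 vertical, so at depth z the loaded area has grown by z in each plan dimension:
Δσ = qBL/((B+z)(L+z)) = 289×2.3×2.3/((2.3+3)(2.3+3)) = 54.425 kPa

Δσ_z ≈ 54.4 kPa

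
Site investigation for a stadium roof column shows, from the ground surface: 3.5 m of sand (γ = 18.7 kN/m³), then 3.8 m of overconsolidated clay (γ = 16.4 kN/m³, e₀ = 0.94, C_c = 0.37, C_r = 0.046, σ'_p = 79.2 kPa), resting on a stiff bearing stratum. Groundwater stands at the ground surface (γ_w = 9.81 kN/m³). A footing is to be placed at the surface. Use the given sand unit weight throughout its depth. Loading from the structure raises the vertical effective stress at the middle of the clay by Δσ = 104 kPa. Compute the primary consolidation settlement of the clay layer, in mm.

Mid-depth of clay below the ground surface: z = 3.5 + 3.8/2 = 5.4 m.
Total vertical stress at mid-clay: σ_v = 18.7×3.5 + 16.4×1.9 = 96.61 kPa.
Pore pressure: u = 9.81×(5.4 − 0) = 52.974 kPa.
Initial effective stress: σ'_0 = σ_v − u = 96.61 − 52.974 = 43.636 kPa.
Final effective stress: σ'_f = 43.636 + 104 = 147.64 kPa.
σ'_f = 147.64 > σ'_p = 79.2 kPa, so the stress path crosses the preconsolidation pressure — recompression up to σ'_p, then virgin compression beyond:
S_c = H/(1+e₀)·[C_r·log₁₀(σ'_p/σ'_0) + C_c·log₁₀(σ'_f/σ'_p)]
    = 3.8/1.94 × [0.046×log₁₀(79.2/43.636) + 0.37×log₁₀(147.64/79.2)]
    = 1.9588 × [0.011908 + 0.10008] = 0.2194 m

S_c ≈ 219 mm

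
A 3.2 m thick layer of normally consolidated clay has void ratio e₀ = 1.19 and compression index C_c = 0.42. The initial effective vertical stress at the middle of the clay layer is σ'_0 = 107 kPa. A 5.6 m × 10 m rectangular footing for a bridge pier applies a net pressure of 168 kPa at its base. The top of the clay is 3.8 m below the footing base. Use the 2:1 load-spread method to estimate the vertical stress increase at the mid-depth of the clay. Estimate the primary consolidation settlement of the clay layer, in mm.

Mid-depth of clay below the footing base: z = 3.8 + 3.2/2 = 5.4 m.
Stress increase at mid-clay by the 2:1 spreading method:
Δσ = qBL/((B+z)(L+z)) = 168×5.6×10/((5.6+5.4)(10+5.4)) = 55.537 kPa
Final effective stress: σ'_f = σ'_0 + Δσ = 107 + 55.537 = 162.54 kPa.
Normally consolidated clay, so the full stress increment lies on the virgin compression line:
S_c = C_c·H/(1+e₀)·log₁₀(σ'_f/σ'_0) = 0.42×3.2/(1+1.19)×log₁₀(162.54/107)
    = 0.6137 × 0.18158 = 0.1114 m

S_c ≈ 111 mm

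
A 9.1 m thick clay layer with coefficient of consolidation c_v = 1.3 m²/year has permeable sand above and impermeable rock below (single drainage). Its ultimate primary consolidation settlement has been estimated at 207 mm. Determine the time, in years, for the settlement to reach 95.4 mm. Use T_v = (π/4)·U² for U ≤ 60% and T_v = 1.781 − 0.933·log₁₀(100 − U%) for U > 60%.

Drainage path length: H_d = H = 9.1 m (single drainage).
U = S(t)/S_ult = 95.4/207 = 0.4609.
U ≤ 60%: T_v = (π/4)·U² = (π/4)×0.46087² = 0.16682.
t = T_v·H_d²/c_v = 0.16682×9.1²/1.3 = 10.63 years.

t ≈ 10.6 years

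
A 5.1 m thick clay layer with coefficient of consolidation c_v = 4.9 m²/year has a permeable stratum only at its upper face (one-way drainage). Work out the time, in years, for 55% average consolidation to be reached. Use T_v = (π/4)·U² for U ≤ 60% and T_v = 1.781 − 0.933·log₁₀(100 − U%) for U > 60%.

Drainage path length: H_d = H = 5.1 m (single drainage).
U ≤ 60%: T_v = (π/4)·U² = (π/4)×0.55² = 0.23758.
t = T_v·H_d²/c_v = 0.23758×5.1²/4.9 = 1.261 years.

t ≈ 1.26 years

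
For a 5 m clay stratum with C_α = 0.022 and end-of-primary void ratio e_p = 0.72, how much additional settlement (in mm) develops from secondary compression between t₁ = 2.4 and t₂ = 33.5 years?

S_s ≈ 73.2 mm

Secondary compression: S_s = C_α·H/(1+e_p)·log₁₀(t₂/t₁)
S_s = 0.022×5/(1+0.72)×log₁₀(33.5/2.4)
    = 0.06395 × 1.145 = 0.07322 m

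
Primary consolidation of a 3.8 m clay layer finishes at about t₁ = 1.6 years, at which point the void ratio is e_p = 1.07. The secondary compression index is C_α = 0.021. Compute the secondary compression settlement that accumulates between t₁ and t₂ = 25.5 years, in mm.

Secondary compression: S_s = C_α·H/(1+e_p)·log₁₀(t₂/t₁)
S_s = 0.021×3.8/(1+1.07)×log₁₀(25.5/1.6)
    = 0.03855 × 1.202 = 0.04635 m

S_s ≈ 46.4 mm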